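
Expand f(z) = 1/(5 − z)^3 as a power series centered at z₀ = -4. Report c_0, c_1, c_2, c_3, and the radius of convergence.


Let w = z − z₀, so z = z₀ + w.
Then 5 − z = 5 − (z₀ + w) = (5 − z₀) − w = 9 − w.
f(z) = 1/(9 − w)^3 = (1/(9)^3) · (1 − w/(9))^{−3}.
By the binomial series (1−u)^{−3} = Σ_{n≥0} C(n+2, 2) u^n for |u|<1, with u = w/(9):
  c_n = C(n+2, 2) / (9)^(n+3).
  c_0 = 1/(9)^3 = 1/729.
  c_1 = 3/(9)^4 = 1/2187.
  c_2 = 6/(9)^5 = 2/19683.
  c_3 = 10/(9)^6 = 10/531441.
The series is valid for |w/d| < 1, i.e. |z − z₀| < |d|.
Radius of convergence: R = |5 − z₀| = |9| = 9 (distance from z₀ to the singularity z = 5).

c_0 = 1/729, c_1 = 1/2187, c_2 = 2/19683, c_3 = 10/531441; R = 9.


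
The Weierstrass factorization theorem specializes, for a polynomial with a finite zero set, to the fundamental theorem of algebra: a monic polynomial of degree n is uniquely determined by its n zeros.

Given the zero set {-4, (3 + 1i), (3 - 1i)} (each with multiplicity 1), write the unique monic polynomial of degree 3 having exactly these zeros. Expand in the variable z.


The polynomial is p(z) = ∏_{α ∈ S} (z − α), where S = {-4, (3 + 1i), (3 - 1i)}.
Expanding the product yields: p(z) = z^3 -2·z^2 -14·z + 40.
Note conjugate pairs combine to real quadratics: (z − (3+1i))(z − (3−1i)) = z² − 6z + 10.
The resulting polynomial has degree 3 and real coefficients as required.

p(z) = z^3 -2·z^2 -14·z + 40.


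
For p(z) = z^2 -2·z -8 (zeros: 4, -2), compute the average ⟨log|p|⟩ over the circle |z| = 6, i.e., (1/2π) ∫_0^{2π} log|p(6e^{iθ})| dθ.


Zeros: -2, 4; r = 6.
Inside |z| < r: -2, 4. Outside (|z| ≥ r): ∅.
p(0) = -8, so log|p(0)| = log(8) = 2.0794.
Apply Jensen: I(r) = log|p(0)| + Σ_k log(r/|z_k|), summed over zeros inside |z| < r.
  log(r/|z_k|) for z_k = 4: log(6/4) = 0.4055
  log(r/|z_k|) for z_k = -2: log(6/2) = 1.0986
Sum over inside zeros: 1.5041.
I(r) = log|p(0)| + (inside sum) = 2.0794 + 1.5041 = 3.5835.
Closed form (all zeros inside, monic): I(r) = n·log(r) = 2·log(6) = 3.5835. ✓

I(r) ≈ 3.5835.


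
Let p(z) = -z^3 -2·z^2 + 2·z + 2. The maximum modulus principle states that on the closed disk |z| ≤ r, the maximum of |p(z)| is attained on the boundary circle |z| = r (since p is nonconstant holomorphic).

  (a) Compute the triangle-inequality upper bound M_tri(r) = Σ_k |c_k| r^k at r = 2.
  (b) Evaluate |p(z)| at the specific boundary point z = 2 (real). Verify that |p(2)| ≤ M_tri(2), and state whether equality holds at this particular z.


Coefficients: c_0 = 2, c_1 = 2, c_2 = -2, c_3 = -1. Radius r = 2.
Part (a). Triangle bound: M_tri(r) = Σ_k |c_k| r^k
  = |2|·2^0 + |2|·2^1 + |-2|·2^2 + |-1|·2^3
  = 2 + 4 + 8 + 8 = 22.
This bounds M(r) := max_{|z|=r} |p(z)| from above; equality holds iff all terms c_k z^k can be made to align in phase at a single z on |z|=r.
Part (b). At z = 2 (real, on the circle |z| = r):
  p(2) = (2)·2^0 + (2)·2^1 + (-2)·2^2 + (-1)·2^3 = -10.
  |p(2)| = 10.
Check: |p(2)| = 10 ≤ 22 = M_tri(2). ✓ Equality does not hold at z = 2 (the coefficients have mixed signs, so the terms do not all align in phase there).

M_tri(2) = 22; |p(2)| = 10; equality at z=2: no.


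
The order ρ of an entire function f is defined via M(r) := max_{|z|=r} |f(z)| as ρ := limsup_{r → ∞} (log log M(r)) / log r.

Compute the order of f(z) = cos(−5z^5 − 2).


Write cos(w) = (e^{iw} ± e^{−iw})/(2 or 2i), so |cos(w)| ≤ e^{|w|}. With w = −5z^5 − 2, |w| ≤ 5r^5 + 2 on |z|=r, giving M(r) ≤ e^{5r^5 + 2} and ρ ≤ 5. For the lower bound, choose z on |z|=r with -5z^5 purely imaginary of modulus 5r^5; then |cos(−5z^5 − 2)| grows like e^{5r^5}/2, so ρ ≥ 5. Hence ρ = 5.
Therefore ρ = 5.

Order ρ = 5.


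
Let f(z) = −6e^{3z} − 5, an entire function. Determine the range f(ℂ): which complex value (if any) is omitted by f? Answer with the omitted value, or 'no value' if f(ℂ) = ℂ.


Little Picard bounds the complement of f(ℂ) to at most one point.
e^{3z} is never zero on ℂ, so -6·e^{3z} takes every value in ℂ ∖ {0}. Adding -5 shifts the range to ℂ ∖ {-5}. Thus f omits exactly the value -5.

Omitted value: -5.


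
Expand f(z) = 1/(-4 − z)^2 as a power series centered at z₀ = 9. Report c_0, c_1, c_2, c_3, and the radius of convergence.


Let w = z − z₀, so z = z₀ + w.
Then -4 − z = -4 − (z₀ + w) = (-4 − z₀) − w = -13 − w.
f(z) = 1/(-13 − w)^2 = (1/(-13)^2) · (1 − w/(-13))^{−2}.
By the binomial series (1−u)^{−2} = Σ_{n≥0} C(n+1, 1) u^n for |u|<1, with u = w/(-13):
  c_n = C(n+1, 1) / (-13)^(n+2).
  c_0 = 1/(-13)^2 = 1/169.
  c_1 = 2/(-13)^3 = -2/2197.
  c_2 = 3/(-13)^4 = 3/28561.
  c_3 = 4/(-13)^5 = -4/371293.
The series is valid for |w/d| < 1, i.e. |z − z₀| < |d|.
Radius of convergence: R = |-4 − z₀| = |-13| = 13 (distance from z₀ to the singularity z = -4).

c_0 = 1/169, c_1 = -2/2197, c_2 = 3/28561, c_3 = -4/371293; R = 13.


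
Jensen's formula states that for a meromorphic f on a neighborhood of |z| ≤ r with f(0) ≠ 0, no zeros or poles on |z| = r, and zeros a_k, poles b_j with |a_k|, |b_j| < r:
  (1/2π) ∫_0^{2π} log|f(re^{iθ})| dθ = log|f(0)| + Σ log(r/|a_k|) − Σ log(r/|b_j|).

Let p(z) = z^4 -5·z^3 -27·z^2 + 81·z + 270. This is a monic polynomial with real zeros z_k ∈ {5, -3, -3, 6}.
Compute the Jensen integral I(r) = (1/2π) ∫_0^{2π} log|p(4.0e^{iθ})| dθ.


Zeros: -3, -3, 5, 6; r = 4.0.
Inside |z| < r: -3, -3. Outside (|z| ≥ r): 5, 6.
p(0) = 270, so log|p(0)| = log(270) = 5.5984.
Apply Jensen: I(r) = log|p(0)| + Σ_k log(r/|z_k|), summed over zeros inside |z| < r.
  log(r/|z_k|) for z_k = -3: log(4.0/3) = 0.2877
  log(r/|z_k|) for z_k = -3: log(4.0/3) = 0.2877
  Outside zeros (5, 6) contribute nothing to the Jensen sum.
Sum over inside zeros: 0.5754.
I(r) = log|p(0)| + (inside sum) = 5.5984 + 0.5754 = 6.1738.
Note: since some zeros are outside |z| ≤ r, the simplified n·log(r) form does NOT apply — only the inside zeros contribute.

I(r) ≈ 6.1738.


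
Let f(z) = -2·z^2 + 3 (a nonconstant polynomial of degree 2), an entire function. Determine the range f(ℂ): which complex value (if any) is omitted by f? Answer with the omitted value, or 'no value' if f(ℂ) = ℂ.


Little Picard bounds the complement of f(ℂ) to at most one point.
For every w ∈ ℂ, the equation p(z) − w = 0 is a nonconstant polynomial in z and hence has at least one root by the fundamental theorem of algebra. So p is surjective onto ℂ, omitting no value.

Omitted value: no value.


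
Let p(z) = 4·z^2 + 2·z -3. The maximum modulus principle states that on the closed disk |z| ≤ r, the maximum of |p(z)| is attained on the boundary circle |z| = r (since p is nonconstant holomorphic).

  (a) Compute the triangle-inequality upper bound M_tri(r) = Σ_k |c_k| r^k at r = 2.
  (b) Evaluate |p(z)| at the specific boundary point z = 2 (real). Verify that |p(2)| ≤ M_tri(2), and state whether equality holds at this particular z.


Coefficients: c_0 = -3, c_1 = 2, c_2 = 4. Radius r = 2.
Part (a). Triangle bound: M_tri(r) = Σ_k |c_k| r^k
  = |-3|·2^0 + |2|·2^1 + |4|·2^2
  = 3 + 4 + 16 = 23.
This bounds M(r) := max_{|z|=r} |p(z)| from above; equality holds iff all terms c_k z^k can be made to align in phase at a single z on |z|=r.
Part (b). At z = 2 (real, on the circle |z| = r):
  p(2) = (-3)·2^0 + (2)·2^1 + (4)·2^2 = 17.
  |p(2)| = 17.
Check: |p(2)| = 17 ≤ 23 = M_tri(2). ✓ Equality does not hold at z = 2 (the coefficients have mixed signs, so the terms do not all align in phase there).

M_tri(2) = 23; |p(2)| = 17; equality at z=2: no.


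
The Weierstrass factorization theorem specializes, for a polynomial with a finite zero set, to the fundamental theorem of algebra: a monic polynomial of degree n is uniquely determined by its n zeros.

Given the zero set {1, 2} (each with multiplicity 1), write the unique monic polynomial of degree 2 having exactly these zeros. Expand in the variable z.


The polynomial is p(z) = ∏_{α ∈ S} (z − α), where S = {1, 2}.
Expanding the product yields: p(z) = z^2 -3·z + 2.
The resulting polynomial has degree 2 and real coefficients as required.

p(z) = z^2 -3·z + 2.


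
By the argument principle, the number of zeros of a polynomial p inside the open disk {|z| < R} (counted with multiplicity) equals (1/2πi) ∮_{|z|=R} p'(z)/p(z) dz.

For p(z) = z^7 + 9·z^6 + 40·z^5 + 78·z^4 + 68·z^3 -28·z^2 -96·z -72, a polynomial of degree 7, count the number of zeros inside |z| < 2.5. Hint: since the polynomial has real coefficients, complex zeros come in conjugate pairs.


The zeros of p are: (-1 + 1i), (-1 - 1i), (-1 + 1i), (-1 - 1i), 1, (-3 + 3i), (-3 - 3i).
Their magnitudes are: 1.414, 1.414, 1.414, 1.414, 1, 4.243, 4.243.
Zeros with |z| < R = 2.5: (-1 + 1i), (-1 - 1i), (-1 + 1i), (-1 - 1i), 1.
Count = 5.
By the argument principle, (1/2πi) ∮_{|z|=R} p'(z)/p(z) dz equals exactly this count.

Number of zeros inside |z| < 2.5: 5.


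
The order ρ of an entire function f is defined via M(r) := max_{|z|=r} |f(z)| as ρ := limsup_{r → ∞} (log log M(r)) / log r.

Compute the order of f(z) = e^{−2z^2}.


|e^{−2z^2}| = e^{Re(-2·z^2) + 0} ≤ e^{2|z|^2 + 0} = e^{2r^2 + 0} on |z| = r, so ρ ≤ 2. Choosing z on |z|=r so that -2·z^2 is real positive (always possible by picking arg z appropriately) gives |f(z)| = e^{2r^2 + 0}, matching the bound. The additive constant 0 does not affect log log M(r) ~ 2·log r. Hence ρ = 2.
Therefore ρ = 2.

Order ρ = 2.


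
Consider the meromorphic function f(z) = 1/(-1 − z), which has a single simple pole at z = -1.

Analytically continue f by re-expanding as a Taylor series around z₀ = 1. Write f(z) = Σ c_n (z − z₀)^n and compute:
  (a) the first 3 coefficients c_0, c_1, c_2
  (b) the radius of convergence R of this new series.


Let w = z − z₀, so z = z₀ + w.
Then -1 − z = -1 − (z₀ + w) = (-1 − z₀) − w = -2 − w.
f(z) = 1/(-2 − w) = (1/(-2)) · 1/(1 − w/(-2)) = Σ_{n≥0} w^n / (-2)^(n+1).
So c_n = 1/(-2)^(n+1):
  c_0 = 1/(-2)^1 = -1/2.
  c_1 = 1/(-2)^2 = 1/4.
  c_2 = 1/(-2)^3 = -1/8.
The series is valid for |w/d| < 1, i.e. |z − z₀| < |d|.
Radius of convergence: R = |-1 − z₀| = |-2| = 2 (distance from z₀ to the singularity z = -1).

c_0 = -1/2, c_1 = 1/4, c_2 = -1/8; R = 2.


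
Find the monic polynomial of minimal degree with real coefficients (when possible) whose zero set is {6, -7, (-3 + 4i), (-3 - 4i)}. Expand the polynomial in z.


The polynomial is p(z) = ∏_{α ∈ S} (z − α), where S = {6, -7, (-3 + 4i), (-3 - 4i)}.
Expanding the product yields: p(z) = z^4 + 7·z^3 -11·z^2 -227·z -1050.
Note conjugate pairs combine to real quadratics: (z − (-3+4i))(z − (-3−4i)) = z² + 6z + 25.
The resulting polynomial has degree 4 and real coefficients as required.

p(z) = z^4 + 7·z^3 -11·z^2 -227·z -1050.


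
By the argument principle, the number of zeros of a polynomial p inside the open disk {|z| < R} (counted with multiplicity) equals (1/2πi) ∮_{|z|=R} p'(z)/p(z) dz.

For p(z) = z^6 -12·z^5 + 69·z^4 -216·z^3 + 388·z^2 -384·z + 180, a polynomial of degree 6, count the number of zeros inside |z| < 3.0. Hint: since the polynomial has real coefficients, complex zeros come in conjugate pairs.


The zeros of p are: (2 + 1i), (2 - 1i), (3 + 3i), (3 - 3i), (1 + 1i), (1 - 1i).
Their magnitudes are: 2.236, 2.236, 4.243, 4.243, 1.414, 1.414.
Zeros with |z| < R = 3.0: (2 + 1i), (2 - 1i), (1 + 1i), (1 - 1i).
Count = 4.
By the argument principle, (1/2πi) ∮_{|z|=R} p'(z)/p(z) dz equals exactly this count.

Number of zeros inside |z| < 3.0: 4.


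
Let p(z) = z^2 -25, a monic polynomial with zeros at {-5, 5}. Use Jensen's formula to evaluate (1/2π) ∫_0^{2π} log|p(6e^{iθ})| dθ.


Zeros: -5, 5; r = 6.
Inside |z| < r: -5, 5. Outside (|z| ≥ r): ∅.
p(0) = -25, so log|p(0)| = log(25) = 3.2189.
Apply Jensen: I(r) = log|p(0)| + Σ_k log(r/|z_k|), summed over zeros inside |z| < r.
  log(r/|z_k|) for z_k = -5: log(6/5) = 0.1823
  log(r/|z_k|) for z_k = 5: log(6/5) = 0.1823
Sum over inside zeros: 0.3646.
I(r) = log|p(0)| + (inside sum) = 3.2189 + 0.3646 = 3.5835.
Closed form (all zeros inside, monic): I(r) = n·log(r) = 2·log(6) = 3.5835. ✓

I(r) ≈ 3.5835.


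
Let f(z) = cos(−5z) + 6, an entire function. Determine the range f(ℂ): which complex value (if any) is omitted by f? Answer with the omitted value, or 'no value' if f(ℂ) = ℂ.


Little Picard bounds the complement of f(ℂ) to at most one point.
cos is entire and surjective onto ℂ: for every w ∈ ℂ, cos(ζ) = w has a solution ζ ∈ ℂ (e.g., via the complex inverse arccos). With ζ = −5z this gives z = ζ/(-5). Then 1·cos(−5z) takes every value in 1·ℂ = ℂ, and adding 6 is a bijection of ℂ. So f is surjective and omits no value. (Note: only on the real line is cos bounded by [−1, 1].)

Omitted value: no value.


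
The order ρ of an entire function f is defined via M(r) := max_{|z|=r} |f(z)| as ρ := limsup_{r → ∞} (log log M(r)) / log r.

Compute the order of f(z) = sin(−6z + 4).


sin(w) is a linear combination of e^{iw} and e^{−iw} (or e^w, e^{−w} in the hyperbolic case), so |sin(w)| ≤ e^{|w|}. With w = −6z + 4, |w| ≤ 6|z| + 4 = 6r + 4 on |z| = r, giving M(r) ≤ e^{6r + 4}, so ρ ≤ 1. On a suitable ray (z = it for sin/cos; z = t for sinh/cosh, t real → ∞), |sin(−6z + 4)| grows like e^{6|t|}/2, so ρ ≥ 1. Hence ρ = 1.
Therefore ρ = 1.

Order ρ = 1.


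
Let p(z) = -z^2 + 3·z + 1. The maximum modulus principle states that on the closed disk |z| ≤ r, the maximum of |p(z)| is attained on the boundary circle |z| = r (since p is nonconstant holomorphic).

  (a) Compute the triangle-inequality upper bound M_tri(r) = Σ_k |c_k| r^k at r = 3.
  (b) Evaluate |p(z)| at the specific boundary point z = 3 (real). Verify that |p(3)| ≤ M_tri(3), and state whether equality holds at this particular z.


Coefficients: c_0 = 1, c_1 = 3, c_2 = -1. Radius r = 3.
Part (a). Triangle bound: M_tri(r) = Σ_k |c_k| r^k
  = |1|·3^0 + |3|·3^1 + |-1|·3^2
  = 1 + 9 + 9 = 19.
This bounds M(r) := max_{|z|=r} |p(z)| from above; equality holds iff all terms c_k z^k can be made to align in phase at a single z on |z|=r.
Part (b). At z = 3 (real, on the circle |z| = r):
  p(3) = (1)·3^0 + (3)·3^1 + (-1)·3^2 = 1.
  |p(3)| = 1.
Check: |p(3)| = 1 ≤ 19 = M_tri(3). ✓ Equality does not hold at z = 3 (the coefficients have mixed signs, so the terms do not all align in phase there).

M_tri(3) = 19; |p(3)| = 1; equality at z=3: no.


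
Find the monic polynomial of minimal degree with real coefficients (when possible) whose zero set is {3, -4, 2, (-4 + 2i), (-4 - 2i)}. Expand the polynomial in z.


The polynomial is p(z) = ∏_{α ∈ S} (z − α), where S = {3, -4, 2, (-4 + 2i), (-4 - 2i)}.
Expanding the product yields: p(z) = z^5 + 7·z^4 -2·z^3 -108·z^2 -88·z + 480.
Note conjugate pairs combine to real quadratics: (z − (-4+2i))(z − (-4−2i)) = z² + 8z + 20.
The resulting polynomial has degree 5 and real coefficients as required.

p(z) = z^5 + 7·z^4 -2·z^3 -108·z^2 -88·z + 480.


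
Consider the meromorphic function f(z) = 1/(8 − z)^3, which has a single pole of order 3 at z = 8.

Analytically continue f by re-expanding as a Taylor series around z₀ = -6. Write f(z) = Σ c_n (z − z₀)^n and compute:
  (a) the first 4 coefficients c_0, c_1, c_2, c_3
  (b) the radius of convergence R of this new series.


Let w = z − z₀, so z = z₀ + w.
Then 8 − z = 8 − (z₀ + w) = (8 − z₀) − w = 14 − w.
f(z) = 1/(14 − w)^3 = (1/(14)^3) · (1 − w/(14))^{−3}.
By the binomial series (1−u)^{−3} = Σ_{n≥0} C(n+2, 2) u^n for |u|<1, with u = w/(14):
  c_n = C(n+2, 2) / (14)^(n+3).
  c_0 = 1/(14)^3 = 1/2744.
  c_1 = 3/(14)^4 = 3/38416.
  c_2 = 6/(14)^5 = 3/268912.
  c_3 = 10/(14)^6 = 5/3764768.
The series is valid for |w/d| < 1, i.e. |z − z₀| < |d|.
Radius of convergence: R = |8 − z₀| = |14| = 14 (distance from z₀ to the singularity z = 8).

c_0 = 1/2744, c_1 = 3/38416, c_2 = 3/268912, c_3 = 5/3764768; R = 14.


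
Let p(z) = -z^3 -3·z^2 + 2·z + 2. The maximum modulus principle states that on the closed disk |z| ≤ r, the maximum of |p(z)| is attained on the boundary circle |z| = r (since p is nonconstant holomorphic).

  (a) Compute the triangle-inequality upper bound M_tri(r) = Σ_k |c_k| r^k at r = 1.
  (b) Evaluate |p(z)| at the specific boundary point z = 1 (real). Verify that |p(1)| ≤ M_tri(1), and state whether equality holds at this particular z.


Coefficients: c_0 = 2, c_1 = 2, c_2 = -3, c_3 = -1. Radius r = 1.
Part (a). Triangle bound: M_tri(r) = Σ_k |c_k| r^k
  = |2|·1^0 + |2|·1^1 + |-3|·1^2 + |-1|·1^3
  = 2 + 2 + 3 + 1 = 8.
This bounds M(r) := max_{|z|=r} |p(z)| from above; equality holds iff all terms c_k z^k can be made to align in phase at a single z on |z|=r.
Part (b). At z = 1 (real, on the circle |z| = r):
  p(1) = (2)·1^0 + (2)·1^1 + (-3)·1^2 + (-1)·1^3 = 0.
  |p(1)| = 0.
Check: |p(1)| = 0 ≤ 8 = M_tri(1). ✓ Equality does not hold at z = 1 (the coefficients have mixed signs, so the terms do not all align in phase there).

M_tri(1) = 8; |p(1)| = 0; equality at z=1: no.


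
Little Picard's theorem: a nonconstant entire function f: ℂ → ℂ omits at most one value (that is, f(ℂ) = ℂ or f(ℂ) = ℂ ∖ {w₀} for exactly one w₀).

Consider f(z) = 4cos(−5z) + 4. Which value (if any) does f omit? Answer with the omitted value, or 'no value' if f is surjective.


Little Picard bounds the complement of f(ℂ) to at most one point.
cos is entire and surjective onto ℂ: for every w ∈ ℂ, cos(ζ) = w has a solution ζ ∈ ℂ (e.g., via the complex inverse arccos). With ζ = −5z this gives z = ζ/(-5). Then 4·cos(−5z) takes every value in 4·ℂ = ℂ, and adding 4 is a bijection of ℂ. So f is surjective and omits no value. (Note: only on the real line is cos bounded by [−1, 1].)

Omitted value: no value.


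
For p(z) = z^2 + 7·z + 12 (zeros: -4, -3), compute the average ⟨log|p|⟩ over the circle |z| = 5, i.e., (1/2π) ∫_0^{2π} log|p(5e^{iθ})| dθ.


Zeros: -4, -3; r = 5.
Inside |z| < r: -4, -3. Outside (|z| ≥ r): ∅.
p(0) = 12, so log|p(0)| = log(12) = 2.4849.
Apply Jensen: I(r) = log|p(0)| + Σ_k log(r/|z_k|), summed over zeros inside |z| < r.
  log(r/|z_k|) for z_k = -4: log(5/4) = 0.2231
  log(r/|z_k|) for z_k = -3: log(5/3) = 0.5108
Sum over inside zeros: 0.7340.
I(r) = log|p(0)| + (inside sum) = 2.4849 + 0.7340 = 3.2189.
Closed form (all zeros inside, monic): I(r) = n·log(r) = 2·log(5) = 3.2189. ✓

I(r) ≈ 3.2189.


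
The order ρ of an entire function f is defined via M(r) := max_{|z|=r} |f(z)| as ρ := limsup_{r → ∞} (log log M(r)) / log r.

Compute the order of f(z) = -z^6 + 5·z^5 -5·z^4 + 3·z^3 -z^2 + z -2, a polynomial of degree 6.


|f(z)| ≤ Σ|c_k|·r^k = O(r^6) as r → ∞. Polynomial growth is O(e^{r^ε}) for every ε > 0 (since r^6/e^{r^ε} → 0), so ρ ≤ ε for all ε > 0, i.e. ρ = 0. Every nonconstant polynomial has order 0.
Therefore ρ = 0.

Order ρ = 0.


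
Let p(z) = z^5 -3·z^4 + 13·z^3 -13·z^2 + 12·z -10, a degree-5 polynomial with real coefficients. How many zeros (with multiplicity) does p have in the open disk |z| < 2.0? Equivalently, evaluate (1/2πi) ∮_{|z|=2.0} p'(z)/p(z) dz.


The zeros of p are: (1 + 3i), (1 - 3i), (0 + 1i), (0 - 1i), 1.
Their magnitudes are: 3.162, 3.162, 1, 1, 1.
Zeros with |z| < R = 2.0: (0 + 1i), (0 - 1i), 1.
Count = 3.
By the argument principle, (1/2πi) ∮_{|z|=R} p'(z)/p(z) dz equals exactly this count.

Number of zeros inside |z| < 2.0: 3.


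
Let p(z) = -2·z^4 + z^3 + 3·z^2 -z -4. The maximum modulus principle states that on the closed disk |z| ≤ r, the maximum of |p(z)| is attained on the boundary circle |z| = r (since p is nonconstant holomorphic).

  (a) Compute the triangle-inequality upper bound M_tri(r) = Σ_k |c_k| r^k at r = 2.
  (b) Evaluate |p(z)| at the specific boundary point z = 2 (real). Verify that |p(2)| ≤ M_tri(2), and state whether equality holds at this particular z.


Coefficients: c_0 = -4, c_1 = -1, c_2 = 3, c_3 = 1, c_4 = -2. Radius r = 2.
Part (a). Triangle bound: M_tri(r) = Σ_k |c_k| r^k
  = |-4|·2^0 + |-1|·2^1 + |3|·2^2 + |1|·2^3 + |-2|·2^4
  = 4 + 2 + 12 + 8 + 32 = 58.
This bounds M(r) := max_{|z|=r} |p(z)| from above; equality holds iff all terms c_k z^k can be made to align in phase at a single z on |z|=r.
Part (b). At z = 2 (real, on the circle |z| = r):
  p(2) = (-4)·2^0 + (-1)·2^1 + (3)·2^2 + (1)·2^3 + (-2)·2^4 = -18.
  |p(2)| = 18.
Check: |p(2)| = 18 ≤ 58 = M_tri(2). ✓ Equality does not hold at z = 2 (the coefficients have mixed signs, so the terms do not all align in phase there).

M_tri(2) = 58; |p(2)| = 18; equality at z=2: no.


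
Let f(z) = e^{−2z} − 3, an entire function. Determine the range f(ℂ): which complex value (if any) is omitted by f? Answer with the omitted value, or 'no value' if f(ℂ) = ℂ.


Little Picard bounds the complement of f(ℂ) to at most one point.
e^{−2z} is never zero on ℂ, so 1·e^{−2z} takes every value in ℂ ∖ {0}. Adding -3 shifts the range to ℂ ∖ {-3}. Thus f omits exactly the value -3.

Omitted value: -3.


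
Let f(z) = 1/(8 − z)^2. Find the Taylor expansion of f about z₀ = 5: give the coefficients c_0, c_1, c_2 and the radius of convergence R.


Let w = z − z₀, so z = z₀ + w.
Then 8 − z = 8 − (z₀ + w) = (8 − z₀) − w = 3 − w.
f(z) = 1/(3 − w)^2 = (1/(3)^2) · (1 − w/(3))^{−2}.
By the binomial series (1−u)^{−2} = Σ_{n≥0} C(n+1, 1) u^n for |u|<1, with u = w/(3):
  c_n = C(n+1, 1) / (3)^(n+2).
  c_0 = 1/(3)^2 = 1/9.
  c_1 = 2/(3)^3 = 2/27.
  c_2 = 3/(3)^4 = 1/27.
The series is valid for |w/d| < 1, i.e. |z − z₀| < |d|.
Radius of convergence: R = |8 − z₀| = |3| = 3 (distance from z₀ to the singularity z = 8).

c_0 = 1/9, c_1 = 2/27, c_2 = 1/27; R = 3.


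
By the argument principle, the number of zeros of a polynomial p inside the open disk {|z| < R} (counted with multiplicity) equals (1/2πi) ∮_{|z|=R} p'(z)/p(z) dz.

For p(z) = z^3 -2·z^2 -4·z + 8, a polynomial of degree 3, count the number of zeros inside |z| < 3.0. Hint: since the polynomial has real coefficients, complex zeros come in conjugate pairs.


The zeros of p are: 2, 2, -2.
Their magnitudes are: 2, 2, 2.
Zeros with |z| < R = 3.0: 2, 2, -2.
Count = 3.
By the argument principle, (1/2πi) ∮_{|z|=R} p'(z)/p(z) dz equals exactly this count.

Number of zeros inside |z| < 3.0: 3.


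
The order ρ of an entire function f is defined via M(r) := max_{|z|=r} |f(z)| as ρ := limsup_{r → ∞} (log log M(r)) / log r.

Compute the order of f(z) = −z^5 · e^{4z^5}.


M(r) = max_{|z|=r} |-1|·|z|^5·|e^{4z^5}| = 1·r^5 · e^{4r^5} (the factors attain their maxima compatibly on |z|=r). Then log M(r) = log 1 + 5·log r + 4r^5, dominated by the last term, so log log M(r) ~ 5·log r. The polynomial factor -1z^5 contributes only a log r term and does not affect the order. ρ = 5.
Therefore ρ = 5.

Order ρ = 5.


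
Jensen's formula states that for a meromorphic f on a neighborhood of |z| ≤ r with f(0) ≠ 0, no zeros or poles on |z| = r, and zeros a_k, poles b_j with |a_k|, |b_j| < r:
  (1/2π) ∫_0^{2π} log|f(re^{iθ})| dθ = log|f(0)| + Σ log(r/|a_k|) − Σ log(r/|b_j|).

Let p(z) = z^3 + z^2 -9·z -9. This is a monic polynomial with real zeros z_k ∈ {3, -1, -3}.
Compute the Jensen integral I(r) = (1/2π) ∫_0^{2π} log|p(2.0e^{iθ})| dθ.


Zeros: -3, -1, 3; r = 2.0.
Inside |z| < r: -1. Outside (|z| ≥ r): -3, 3.
p(0) = -9, so log|p(0)| = log(9) = 2.1972.
Apply Jensen: I(r) = log|p(0)| + Σ_k log(r/|z_k|), summed over zeros inside |z| < r.
  log(r/|z_k|) for z_k = -1: log(2.0/1) = 0.6931
  Outside zeros (-3, 3) contribute nothing to the Jensen sum.
Sum over inside zeros: 0.6931.
I(r) = log|p(0)| + (inside sum) = 2.1972 + 0.6931 = 2.8904.
Note: since some zeros are outside |z| ≤ r, the simplified n·log(r) form does NOT apply — only the inside zeros contribute.

I(r) ≈ 2.8904.


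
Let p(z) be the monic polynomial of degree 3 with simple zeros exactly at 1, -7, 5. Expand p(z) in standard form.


The polynomial is p(z) = ∏_{α ∈ S} (z − α), where S = {1, -7, 5}.
Expanding the product yields: p(z) = z^3 + z^2 -37·z + 35.
The resulting polynomial has degree 3 and real coefficients as required.

p(z) = z^3 + z^2 -37·z + 35.


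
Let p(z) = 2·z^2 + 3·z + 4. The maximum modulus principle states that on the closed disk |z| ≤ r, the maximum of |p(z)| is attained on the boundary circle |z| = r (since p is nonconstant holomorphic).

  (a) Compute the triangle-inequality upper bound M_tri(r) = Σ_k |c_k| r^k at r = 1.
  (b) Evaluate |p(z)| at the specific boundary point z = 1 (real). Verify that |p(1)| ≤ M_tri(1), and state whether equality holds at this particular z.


Coefficients: c_0 = 4, c_1 = 3, c_2 = 2. Radius r = 1.
Part (a). Triangle bound: M_tri(r) = Σ_k |c_k| r^k
  = |4|·1^0 + |3|·1^1 + |2|·1^2
  = 4 + 3 + 2 = 9.
This bounds M(r) := max_{|z|=r} |p(z)| from above; equality holds iff all terms c_k z^k can be made to align in phase at a single z on |z|=r.
Part (b). At z = 1 (real, on the circle |z| = r):
  p(1) = (4)·1^0 + (3)·1^1 + (2)·1^2 = 9.
  |p(1)| = 9.
Since all nonzero coefficients share the same sign, |p(1)| = 9 = M_tri(1); the triangle bound is attained at z = 1, so in fact M(r) = 9.

M_tri(1) = 9; |p(1)| = 9; equality at z=1: yes.


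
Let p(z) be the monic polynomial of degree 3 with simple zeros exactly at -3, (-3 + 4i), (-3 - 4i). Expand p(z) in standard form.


The polynomial is p(z) = ∏_{α ∈ S} (z − α), where S = {-3, (-3 + 4i), (-3 - 4i)}.
Expanding the product yields: p(z) = z^3 + 9·z^2 + 43·z + 75.
Note conjugate pairs combine to real quadratics: (z − (-3+4i))(z − (-3−4i)) = z² + 6z + 25.
The resulting polynomial has degree 3 and real coefficients as required.

p(z) = z^3 + 9·z^2 + 43·z + 75.


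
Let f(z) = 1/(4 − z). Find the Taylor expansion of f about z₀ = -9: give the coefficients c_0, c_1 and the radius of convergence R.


Let w = z − z₀, so z = z₀ + w.
Then 4 − z = 4 − (z₀ + w) = (4 − z₀) − w = 13 − w.
f(z) = 1/(13 − w) = (1/(13)) · 1/(1 − w/(13)) = Σ_{n≥0} w^n / (13)^(n+1).
So c_n = 1/(13)^(n+1):
  c_0 = 1/(13)^1 = 1/13.
  c_1 = 1/(13)^2 = 1/169.
The series is valid for |w/d| < 1, i.e. |z − z₀| < |d|.
Radius of convergence: R = |4 − z₀| = |13| = 13 (distance from z₀ to the singularity z = 4).

c_0 = 1/13, c_1 = 1/169; R = 13.


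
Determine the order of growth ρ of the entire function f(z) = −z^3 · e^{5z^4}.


M(r) = max_{|z|=r} |-1|·|z|^3·|e^{5z^4}| = 1·r^3 · e^{5r^4} (the factors attain their maxima compatibly on |z|=r). Then log M(r) = log 1 + 3·log r + 5r^4, dominated by the last term, so log log M(r) ~ 4·log r. The polynomial factor -1z^3 contributes only a log r term and does not affect the order. ρ = 4.
Therefore ρ = 4.

Order ρ = 4.


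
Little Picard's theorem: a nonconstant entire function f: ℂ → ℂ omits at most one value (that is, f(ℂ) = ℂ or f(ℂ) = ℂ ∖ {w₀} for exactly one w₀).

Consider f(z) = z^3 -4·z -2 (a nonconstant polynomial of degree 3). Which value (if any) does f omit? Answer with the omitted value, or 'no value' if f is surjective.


Little Picard bounds the complement of f(ℂ) to at most one point.
For every w ∈ ℂ, the equation p(z) − w = 0 is a nonconstant polynomial in z and hence has at least one root by the fundamental theorem of algebra. So p is surjective onto ℂ, omitting no value.

Omitted value: no value.


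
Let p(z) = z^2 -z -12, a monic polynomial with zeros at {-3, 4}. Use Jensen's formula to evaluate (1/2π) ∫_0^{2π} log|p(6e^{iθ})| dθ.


Zeros: -3, 4; r = 6.
Inside |z| < r: -3, 4. Outside (|z| ≥ r): ∅.
p(0) = -12, so log|p(0)| = log(12) = 2.4849.
Apply Jensen: I(r) = log|p(0)| + Σ_k log(r/|z_k|), summed over zeros inside |z| < r.
  log(r/|z_k|) for z_k = -3: log(6/3) = 0.6931
  log(r/|z_k|) for z_k = 4: log(6/4) = 0.4055
Sum over inside zeros: 1.0986.
I(r) = log|p(0)| + (inside sum) = 2.4849 + 1.0986 = 3.5835.
Closed form (all zeros inside, monic): I(r) = n·log(r) = 2·log(6) = 3.5835. ✓

I(r) ≈ 3.5835.


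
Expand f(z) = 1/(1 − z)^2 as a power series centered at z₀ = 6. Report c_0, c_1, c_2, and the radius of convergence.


Let w = z − z₀, so z = z₀ + w.
Then 1 − z = 1 − (z₀ + w) = (1 − z₀) − w = -5 − w.
f(z) = 1/(-5 − w)^2 = (1/(-5)^2) · (1 − w/(-5))^{−2}.
By the binomial series (1−u)^{−2} = Σ_{n≥0} C(n+1, 1) u^n for |u|<1, with u = w/(-5):
  c_n = C(n+1, 1) / (-5)^(n+2).
  c_0 = 1/(-5)^2 = 1/25.
  c_1 = 2/(-5)^3 = -2/125.
  c_2 = 3/(-5)^4 = 3/625.
The series is valid for |w/d| < 1, i.e. |z − z₀| < |d|.
Radius of convergence: R = |1 − z₀| = |-5| = 5 (distance from z₀ to the singularity z = 1).

c_0 = 1/25, c_1 = -2/125, c_2 = 3/625; R = 5.


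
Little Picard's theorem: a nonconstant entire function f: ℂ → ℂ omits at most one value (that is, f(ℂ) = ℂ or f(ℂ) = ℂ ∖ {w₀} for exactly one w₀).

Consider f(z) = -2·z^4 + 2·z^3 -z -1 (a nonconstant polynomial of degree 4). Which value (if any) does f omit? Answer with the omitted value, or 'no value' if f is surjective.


Little Picard bounds the complement of f(ℂ) to at most one point.
For every w ∈ ℂ, the equation p(z) − w = 0 is a nonconstant polynomial in z and hence has at least one root by the fundamental theorem of algebra. So p is surjective onto ℂ, omitting no value.

Omitted value: no value.


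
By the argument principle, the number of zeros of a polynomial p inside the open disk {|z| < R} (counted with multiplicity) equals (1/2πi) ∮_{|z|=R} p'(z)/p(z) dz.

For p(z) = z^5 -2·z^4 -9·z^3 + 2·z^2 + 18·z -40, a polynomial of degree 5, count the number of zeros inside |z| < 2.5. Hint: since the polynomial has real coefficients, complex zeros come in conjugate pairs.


The zeros of p are: (1 + 1i), (1 - 1i), 4, (-2 + 1i), (-2 - 1i).
Their magnitudes are: 1.414, 1.414, 4, 2.236, 2.236.
Zeros with |z| < R = 2.5: (1 + 1i), (1 - 1i), (-2 + 1i), (-2 - 1i).
Count = 4.
By the argument principle, (1/2πi) ∮_{|z|=R} p'(z)/p(z) dz equals exactly this count.

Number of zeros inside |z| < 2.5: 4.


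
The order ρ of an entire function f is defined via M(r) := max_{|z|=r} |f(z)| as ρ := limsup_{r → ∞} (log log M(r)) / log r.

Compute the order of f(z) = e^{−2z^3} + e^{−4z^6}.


Each summand is entire of order 3 and 6 respectively (as in the single-exponential case). The order of a sum is at most the max of the orders, so ρ ≤ 6. For the lower bound: on |z|=r choose arg z so that -4z^6 is real positive; then |e^{-4z^6}| = e^{4r^6} while |e^{-2z^3}| ≤ e^{2r^3} = o(e^{4r^6}). So |f| ≥ e^{4r^6}(1 − o(1)) and ρ ≥ 6. Hence ρ = max(3, 6) = 6.
Therefore ρ = 6.

Order ρ = 6.


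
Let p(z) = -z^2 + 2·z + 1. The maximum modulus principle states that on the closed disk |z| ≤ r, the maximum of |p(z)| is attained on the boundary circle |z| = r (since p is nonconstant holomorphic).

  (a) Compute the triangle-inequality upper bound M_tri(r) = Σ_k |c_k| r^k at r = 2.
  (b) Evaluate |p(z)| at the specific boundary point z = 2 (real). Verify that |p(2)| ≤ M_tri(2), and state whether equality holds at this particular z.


Coefficients: c_0 = 1, c_1 = 2, c_2 = -1. Radius r = 2.
Part (a). Triangle bound: M_tri(r) = Σ_k |c_k| r^k
  = |1|·2^0 + |2|·2^1 + |-1|·2^2
  = 1 + 4 + 4 = 9.
This bounds M(r) := max_{|z|=r} |p(z)| from above; equality holds iff all terms c_k z^k can be made to align in phase at a single z on |z|=r.
Part (b). At z = 2 (real, on the circle |z| = r):
  p(2) = (1)·2^0 + (2)·2^1 + (-1)·2^2 = 1.
  |p(2)| = 1.
Check: |p(2)| = 1 ≤ 9 = M_tri(2). ✓ Equality does not hold at z = 2 (the coefficients have mixed signs, so the terms do not all align in phase there).

M_tri(2) = 9; |p(2)| = 1; equality at z=2: no.


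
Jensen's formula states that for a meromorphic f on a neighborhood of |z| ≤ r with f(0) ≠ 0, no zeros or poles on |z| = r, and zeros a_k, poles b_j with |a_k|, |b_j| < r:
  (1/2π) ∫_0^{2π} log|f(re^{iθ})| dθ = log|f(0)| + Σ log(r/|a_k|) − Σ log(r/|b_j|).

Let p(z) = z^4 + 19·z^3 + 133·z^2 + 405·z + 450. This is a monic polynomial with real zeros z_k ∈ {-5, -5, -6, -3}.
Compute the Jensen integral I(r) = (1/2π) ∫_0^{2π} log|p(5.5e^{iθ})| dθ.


Zeros: -6, -5, -5, -3; r = 5.5.
Inside |z| < r: -5, -5, -3. Outside (|z| ≥ r): -6.
p(0) = 450, so log|p(0)| = log(450) = 6.1092.
Apply Jensen: I(r) = log|p(0)| + Σ_k log(r/|z_k|), summed over zeros inside |z| < r.
  log(r/|z_k|) for z_k = -5: log(5.5/5) = 0.0953
  log(r/|z_k|) for z_k = -5: log(5.5/5) = 0.0953
  log(r/|z_k|) for z_k = -3: log(5.5/3) = 0.6061
  Outside zeros (-6) contribute nothing to the Jensen sum.
Sum over inside zeros: 0.7968.
I(r) = log|p(0)| + (inside sum) = 6.1092 + 0.7968 = 6.9060.
Note: since some zeros are outside |z| ≤ r, the simplified n·log(r) form does NOT apply — only the inside zeros contribute.

I(r) ≈ 6.9060.


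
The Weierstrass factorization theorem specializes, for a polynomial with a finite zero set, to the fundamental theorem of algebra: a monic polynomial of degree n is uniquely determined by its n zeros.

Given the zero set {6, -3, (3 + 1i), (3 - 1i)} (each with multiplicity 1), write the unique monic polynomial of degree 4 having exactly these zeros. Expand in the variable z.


The polynomial is p(z) = ∏_{α ∈ S} (z − α), where S = {6, -3, (3 + 1i), (3 - 1i)}.
Expanding the product yields: p(z) = z^4 -9·z^3 + 10·z^2 + 78·z -180.
Note conjugate pairs combine to real quadratics: (z − (3+1i))(z − (3−1i)) = z² − 6z + 10.
The resulting polynomial has degree 4 and real coefficients as required.

p(z) = z^4 -9·z^3 + 10·z^2 + 78·z -180.


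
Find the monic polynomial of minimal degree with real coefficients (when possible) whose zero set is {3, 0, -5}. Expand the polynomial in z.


The polynomial is p(z) = ∏_{α ∈ S} (z − α), where S = {3, 0, -5}.
Expanding the product yields: p(z) = z^3 + 2·z^2 -15·z.
The resulting polynomial has degree 3 and real coefficients as required.

p(z) = z^3 + 2·z^2 -15·z.


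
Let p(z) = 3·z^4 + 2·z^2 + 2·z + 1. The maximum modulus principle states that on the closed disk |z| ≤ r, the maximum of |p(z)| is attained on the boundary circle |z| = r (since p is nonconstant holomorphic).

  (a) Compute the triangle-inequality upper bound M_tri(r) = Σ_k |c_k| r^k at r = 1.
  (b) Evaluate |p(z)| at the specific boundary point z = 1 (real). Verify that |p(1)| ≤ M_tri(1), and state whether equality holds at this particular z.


Coefficients: c_0 = 1, c_1 = 2, c_2 = 2, c_3 = 0, c_4 = 3. Radius r = 1.
Part (a). Triangle bound: M_tri(r) = Σ_k |c_k| r^k
  = |1|·1^0 + |2|·1^1 + |2|·1^2 + |0|·1^3 + |3|·1^4
  = 1 + 2 + 2 + 0 + 3 = 8.
This bounds M(r) := max_{|z|=r} |p(z)| from above; equality holds iff all terms c_k z^k can be made to align in phase at a single z on |z|=r.
Part (b). At z = 1 (real, on the circle |z| = r):
  p(1) = (1)·1^0 + (2)·1^1 + (2)·1^2 + (0)·1^3 + (3)·1^4 = 8.
  |p(1)| = 8.
Since all nonzero coefficients share the same sign, |p(1)| = 8 = M_tri(1); the triangle bound is attained at z = 1, so in fact M(r) = 8.

M_tri(1) = 8; |p(1)| = 8; equality at z=1: yes.


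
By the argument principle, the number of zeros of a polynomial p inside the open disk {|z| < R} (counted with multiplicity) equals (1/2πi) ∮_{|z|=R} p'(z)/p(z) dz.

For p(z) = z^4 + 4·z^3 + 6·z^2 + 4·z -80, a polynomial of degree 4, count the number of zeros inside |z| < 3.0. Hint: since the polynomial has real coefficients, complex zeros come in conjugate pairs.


The zeros of p are: (-1 + 3i), (-1 - 3i), -4, 2.
Their magnitudes are: 3.162, 3.162, 4, 2.
Zeros with |z| < R = 3.0: 2.
Count = 1.
By the argument principle, (1/2πi) ∮_{|z|=R} p'(z)/p(z) dz equals exactly this count.

Number of zeros inside |z| < 3.0: 1.


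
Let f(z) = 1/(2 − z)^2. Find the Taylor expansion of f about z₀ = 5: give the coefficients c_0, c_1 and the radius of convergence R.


Let w = z − z₀, so z = z₀ + w.
Then 2 − z = 2 − (z₀ + w) = (2 − z₀) − w = -3 − w.
f(z) = 1/(-3 − w)^2 = (1/(-3)^2) · (1 − w/(-3))^{−2}.
By the binomial series (1−u)^{−2} = Σ_{n≥0} C(n+1, 1) u^n for |u|<1, with u = w/(-3):
  c_n = C(n+1, 1) / (-3)^(n+2).
  c_0 = 1/(-3)^2 = 1/9.
  c_1 = 2/(-3)^3 = -2/27.
The series is valid for |w/d| < 1, i.e. |z − z₀| < |d|.
Radius of convergence: R = |2 − z₀| = |-3| = 3 (distance from z₀ to the singularity z = 2).

c_0 = 1/9, c_1 = -2/27; R = 3.


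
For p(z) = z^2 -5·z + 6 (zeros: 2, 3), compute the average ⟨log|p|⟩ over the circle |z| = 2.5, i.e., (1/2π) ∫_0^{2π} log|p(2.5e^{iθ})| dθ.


Zeros: 2, 3; r = 2.5.
Inside |z| < r: 2. Outside (|z| ≥ r): 3.
p(0) = 6, so log|p(0)| = log(6) = 1.7918.
Apply Jensen: I(r) = log|p(0)| + Σ_k log(r/|z_k|), summed over zeros inside |z| < r.
  log(r/|z_k|) for z_k = 2: log(2.5/2) = 0.2231
  Outside zeros (3) contribute nothing to the Jensen sum.
Sum over inside zeros: 0.2231.
I(r) = log|p(0)| + (inside sum) = 1.7918 + 0.2231 = 2.0149.
Note: since some zeros are outside |z| ≤ r, the simplified n·log(r) form does NOT apply — only the inside zeros contribute.

I(r) ≈ 2.0149.


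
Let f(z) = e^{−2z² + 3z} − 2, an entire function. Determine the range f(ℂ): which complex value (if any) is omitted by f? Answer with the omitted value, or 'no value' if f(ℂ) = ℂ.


Little Picard bounds the complement of f(ℂ) to at most one point.
The exponent g(z) = −2z² + 3z is a nonconstant polynomial, hence surjective onto ℂ. So e^{g(z)} takes every value in {e^w : w ∈ ℂ} = ℂ ∖ {0}. Adding -2 shifts the range to ℂ ∖ {-2}. f omits exactly -2.

Omitted value: -2.


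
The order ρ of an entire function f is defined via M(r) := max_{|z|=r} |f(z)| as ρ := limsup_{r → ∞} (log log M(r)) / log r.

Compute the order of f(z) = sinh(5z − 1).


sinh(w) is a linear combination of e^{iw} and e^{−iw} (or e^w, e^{−w} in the hyperbolic case), so |sinh(w)| ≤ e^{|w|}. With w = 5z − 1, |w| ≤ 5|z| + 1 = 5r + 1 on |z| = r, giving M(r) ≤ e^{5r + 1}, so ρ ≤ 1. On a suitable ray (z = it for sin/cos; z = t for sinh/cosh, t real → ∞), |sinh(5z − 1)| grows like e^{5|t|}/2, so ρ ≥ 1. Hence ρ = 1.
Therefore ρ = 1.

Order ρ = 1.


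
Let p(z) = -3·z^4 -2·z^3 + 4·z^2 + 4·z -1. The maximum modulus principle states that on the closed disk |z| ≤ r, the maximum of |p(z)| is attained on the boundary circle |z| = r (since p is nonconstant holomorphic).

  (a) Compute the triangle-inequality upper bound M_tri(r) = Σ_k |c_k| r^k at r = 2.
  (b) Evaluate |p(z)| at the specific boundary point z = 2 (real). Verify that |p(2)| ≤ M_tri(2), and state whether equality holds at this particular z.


Coefficients: c_0 = -1, c_1 = 4, c_2 = 4, c_3 = -2, c_4 = -3. Radius r = 2.
Part (a). Triangle bound: M_tri(r) = Σ_k |c_k| r^k
  = |-1|·2^0 + |4|·2^1 + |4|·2^2 + |-2|·2^3 + |-3|·2^4
  = 1 + 8 + 16 + 16 + 48 = 89.
This bounds M(r) := max_{|z|=r} |p(z)| from above; equality holds iff all terms c_k z^k can be made to align in phase at a single z on |z|=r.
Part (b). At z = 2 (real, on the circle |z| = r):
  p(2) = (-1)·2^0 + (4)·2^1 + (4)·2^2 + (-2)·2^3 + (-3)·2^4 = -41.
  |p(2)| = 41.
Check: |p(2)| = 41 ≤ 89 = M_tri(2). ✓ Equality does not hold at z = 2 (the coefficients have mixed signs, so the terms do not all align in phase there).

M_tri(2) = 89; |p(2)| = 41; equality at z=2: no.


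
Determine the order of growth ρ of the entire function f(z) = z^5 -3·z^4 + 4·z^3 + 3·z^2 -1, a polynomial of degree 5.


|f(z)| ≤ Σ|c_k|·r^k = O(r^5) as r → ∞. Polynomial growth is O(e^{r^ε}) for every ε > 0 (since r^5/e^{r^ε} → 0), so ρ ≤ ε for all ε > 0, i.e. ρ = 0. Every nonconstant polynomial has order 0.
Therefore ρ = 0.

Order ρ = 0.


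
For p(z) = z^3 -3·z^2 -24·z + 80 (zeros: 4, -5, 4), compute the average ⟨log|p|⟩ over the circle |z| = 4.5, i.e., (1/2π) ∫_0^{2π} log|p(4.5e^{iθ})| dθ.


Zeros: -5, 4, 4; r = 4.5.
Inside |z| < r: 4, 4. Outside (|z| ≥ r): -5.
p(0) = 80, so log|p(0)| = log(80) = 4.3820.
Apply Jensen: I(r) = log|p(0)| + Σ_k log(r/|z_k|), summed over zeros inside |z| < r.
  log(r/|z_k|) for z_k = 4: log(4.5/4) = 0.1178
  log(r/|z_k|) for z_k = 4: log(4.5/4) = 0.1178
  Outside zeros (-5) contribute nothing to the Jensen sum.
Sum over inside zeros: 0.2356.
I(r) = log|p(0)| + (inside sum) = 4.3820 + 0.2356 = 4.6176.
Note: since some zeros are outside |z| ≤ r, the simplified n·log(r) form does NOT apply — only the inside zeros contribute.

I(r) ≈ 4.6176.
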